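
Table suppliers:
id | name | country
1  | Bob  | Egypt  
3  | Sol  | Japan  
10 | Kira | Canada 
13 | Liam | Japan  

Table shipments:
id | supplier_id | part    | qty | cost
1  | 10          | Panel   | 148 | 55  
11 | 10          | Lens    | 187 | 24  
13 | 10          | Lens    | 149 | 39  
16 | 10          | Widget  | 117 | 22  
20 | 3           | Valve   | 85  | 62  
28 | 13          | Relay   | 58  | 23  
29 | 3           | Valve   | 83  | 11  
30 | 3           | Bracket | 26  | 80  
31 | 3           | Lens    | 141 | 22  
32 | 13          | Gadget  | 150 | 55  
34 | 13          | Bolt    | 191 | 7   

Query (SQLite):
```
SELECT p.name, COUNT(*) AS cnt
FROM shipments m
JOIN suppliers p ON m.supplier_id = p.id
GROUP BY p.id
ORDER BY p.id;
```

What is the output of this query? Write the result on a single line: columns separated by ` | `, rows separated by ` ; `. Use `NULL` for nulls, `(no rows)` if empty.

Sol | 4 ; Kira | 4 ; Liam | 3

Join each shipments row to its suppliers via supplier_id.
Group joined rows by suppliers.id; compute COUNT(*) per group.
  3: ids {20, 29, 30, 31} → COUNT(*)=4
  10: ids {1, 11, 13, 16} → COUNT(*)=4
  13: ids {28, 32, 34} → COUNT(*)=3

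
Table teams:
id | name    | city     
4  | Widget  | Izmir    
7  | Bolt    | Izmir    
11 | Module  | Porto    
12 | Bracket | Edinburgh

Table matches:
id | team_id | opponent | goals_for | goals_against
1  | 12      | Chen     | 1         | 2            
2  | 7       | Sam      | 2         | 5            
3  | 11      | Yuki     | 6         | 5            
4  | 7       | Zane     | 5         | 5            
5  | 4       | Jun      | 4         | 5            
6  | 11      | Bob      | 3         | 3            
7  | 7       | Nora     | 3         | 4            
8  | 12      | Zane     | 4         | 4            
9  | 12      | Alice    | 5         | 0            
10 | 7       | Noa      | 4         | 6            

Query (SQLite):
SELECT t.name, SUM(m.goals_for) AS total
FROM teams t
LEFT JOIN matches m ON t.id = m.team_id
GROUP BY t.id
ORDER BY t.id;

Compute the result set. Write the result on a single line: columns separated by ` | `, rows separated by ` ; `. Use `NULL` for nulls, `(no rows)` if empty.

Widget | 4 ; Bolt | 14 ; Module | 9 ; Bracket | 10

LEFT JOIN keeps every teams row; unmatched ones get NULL for matches columns.
Group by teams.id and compute SUM(m.goals_for). SUM over an all-NULL group is NULL.
  4: ids {5} → SUM(m.goals_for)=4
  7: ids {2, 4, 7, 10} → SUM(m.goals_for)=14
  11: ids {3, 6} → SUM(m.goals_for)=9
  12: ids {1, 8, 9} → SUM(m.goals_for)=10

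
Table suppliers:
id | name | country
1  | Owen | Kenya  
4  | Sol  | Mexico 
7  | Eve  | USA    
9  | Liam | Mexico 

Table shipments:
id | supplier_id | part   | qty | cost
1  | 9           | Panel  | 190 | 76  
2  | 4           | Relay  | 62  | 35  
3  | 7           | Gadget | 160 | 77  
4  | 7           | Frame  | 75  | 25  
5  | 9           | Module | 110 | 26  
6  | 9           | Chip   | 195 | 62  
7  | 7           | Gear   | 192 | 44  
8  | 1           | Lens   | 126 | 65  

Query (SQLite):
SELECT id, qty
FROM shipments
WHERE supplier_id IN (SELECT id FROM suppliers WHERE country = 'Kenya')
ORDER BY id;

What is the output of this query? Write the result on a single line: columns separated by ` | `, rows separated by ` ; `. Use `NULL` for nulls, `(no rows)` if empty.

Inner query: suppliers.id where country = 'Kenya'.
Outer: keep shipments rows whose supplier_id is in that set.
Inner query → {1}

8 | 126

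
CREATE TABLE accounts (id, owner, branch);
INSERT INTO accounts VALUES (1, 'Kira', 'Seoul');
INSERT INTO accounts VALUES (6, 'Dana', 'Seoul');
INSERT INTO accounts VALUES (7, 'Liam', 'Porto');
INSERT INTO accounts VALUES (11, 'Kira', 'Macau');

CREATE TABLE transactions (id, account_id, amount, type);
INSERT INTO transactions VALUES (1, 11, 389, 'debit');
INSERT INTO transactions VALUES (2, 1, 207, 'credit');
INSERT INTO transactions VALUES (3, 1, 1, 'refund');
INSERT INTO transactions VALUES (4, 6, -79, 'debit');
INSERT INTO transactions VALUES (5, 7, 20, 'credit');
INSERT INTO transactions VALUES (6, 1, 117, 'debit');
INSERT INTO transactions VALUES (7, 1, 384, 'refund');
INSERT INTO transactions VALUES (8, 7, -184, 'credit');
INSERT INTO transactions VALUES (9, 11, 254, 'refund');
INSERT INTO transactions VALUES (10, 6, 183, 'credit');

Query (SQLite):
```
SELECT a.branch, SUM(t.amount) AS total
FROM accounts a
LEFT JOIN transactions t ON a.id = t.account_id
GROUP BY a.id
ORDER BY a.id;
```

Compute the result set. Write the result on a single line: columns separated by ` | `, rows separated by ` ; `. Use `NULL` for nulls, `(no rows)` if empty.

Seoul | 709 ; Seoul | 104 ; Porto | -164 ; Macau | 643

LEFT JOIN keeps every accounts row; unmatched ones get NULL for transactions columns.
Group by accounts.id and compute SUM(t.amount). SUM over an all-NULL group is NULL.
  1: ids {2, 3, 6, 7} → SUM(t.amount)=709
  6: ids {4, 10} → SUM(t.amount)=104
  7: ids {5, 8} → SUM(t.amount)=-164
  11: ids {1, 9} → SUM(t.amount)=643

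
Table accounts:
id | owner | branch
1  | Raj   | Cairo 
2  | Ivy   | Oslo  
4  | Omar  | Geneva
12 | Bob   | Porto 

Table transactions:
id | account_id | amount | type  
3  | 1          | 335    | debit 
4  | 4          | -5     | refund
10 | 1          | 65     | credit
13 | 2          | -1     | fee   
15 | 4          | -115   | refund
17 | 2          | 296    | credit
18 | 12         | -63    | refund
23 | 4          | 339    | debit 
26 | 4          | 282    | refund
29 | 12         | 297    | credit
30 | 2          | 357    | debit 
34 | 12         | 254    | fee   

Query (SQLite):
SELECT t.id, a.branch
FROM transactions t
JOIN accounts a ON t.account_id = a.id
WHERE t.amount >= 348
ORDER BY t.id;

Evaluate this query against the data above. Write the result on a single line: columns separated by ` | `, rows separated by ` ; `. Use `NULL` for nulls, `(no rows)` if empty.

Each transactions row matches the accounts row where account_id = accounts.id.
Then keep rows with t.amount >= 348.

30 | Oslo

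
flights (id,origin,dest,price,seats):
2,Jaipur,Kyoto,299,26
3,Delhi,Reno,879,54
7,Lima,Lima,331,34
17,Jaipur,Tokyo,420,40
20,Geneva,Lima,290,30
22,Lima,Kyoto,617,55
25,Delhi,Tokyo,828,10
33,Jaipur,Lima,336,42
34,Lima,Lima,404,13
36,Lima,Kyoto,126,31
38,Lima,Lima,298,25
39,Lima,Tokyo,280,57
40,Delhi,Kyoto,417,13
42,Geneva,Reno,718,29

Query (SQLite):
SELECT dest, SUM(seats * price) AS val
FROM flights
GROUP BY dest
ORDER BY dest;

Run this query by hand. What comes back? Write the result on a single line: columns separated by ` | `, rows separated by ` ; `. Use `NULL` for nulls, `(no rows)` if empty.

For each row compute seats * price.
Group by dest; take SUM of the expression per group.
  Kyoto: ids {2, 22, 36, 40} → SUM(seats * price)=51036
  Lima: ids {7, 20, 33, 34, 38} → SUM(seats * price)=46768
  Reno: ids {3, 42} → SUM(seats * price)=68288
  Tokyo: ids {17, 25, 39} → SUM(seats * price)=41040

Kyoto | 51036 ; Lima | 46768 ; Reno | 68288 ; Tokyo | 41040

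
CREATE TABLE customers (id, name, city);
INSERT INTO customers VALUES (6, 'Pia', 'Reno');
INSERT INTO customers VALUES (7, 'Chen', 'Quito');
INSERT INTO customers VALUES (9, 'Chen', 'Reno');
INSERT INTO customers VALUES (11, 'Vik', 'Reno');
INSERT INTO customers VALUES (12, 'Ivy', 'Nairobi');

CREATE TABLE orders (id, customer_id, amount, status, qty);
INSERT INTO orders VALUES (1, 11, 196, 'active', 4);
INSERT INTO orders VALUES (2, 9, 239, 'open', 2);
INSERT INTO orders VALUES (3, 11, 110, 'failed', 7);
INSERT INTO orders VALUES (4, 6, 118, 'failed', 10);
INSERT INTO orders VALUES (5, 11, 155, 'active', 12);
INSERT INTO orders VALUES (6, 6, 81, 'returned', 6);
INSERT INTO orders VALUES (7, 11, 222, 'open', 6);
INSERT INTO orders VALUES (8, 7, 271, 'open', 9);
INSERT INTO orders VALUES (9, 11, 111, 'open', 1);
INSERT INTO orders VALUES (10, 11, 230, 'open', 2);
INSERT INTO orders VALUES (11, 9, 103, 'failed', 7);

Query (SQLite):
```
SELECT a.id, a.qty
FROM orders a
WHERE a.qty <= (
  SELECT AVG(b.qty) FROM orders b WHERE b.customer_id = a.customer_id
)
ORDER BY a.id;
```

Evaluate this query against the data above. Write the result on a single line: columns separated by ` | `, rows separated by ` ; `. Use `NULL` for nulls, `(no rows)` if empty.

1 | 4 ; 2 | 2 ; 6 | 6 ; 8 | 9 ; 9 | 1 ; 10 | 2

For each orders row a, compute AVG(qty) over rows sharing a.customer_id.
Keep row a if a.qty <= that per-group AVG.
  customer_id=6: AVG(qty) = 8.0
  customer_id=7: AVG(qty) = 9.0
  customer_id=9: AVG(qty) = 4.5
  customer_id=11: AVG(qty) = 5.333333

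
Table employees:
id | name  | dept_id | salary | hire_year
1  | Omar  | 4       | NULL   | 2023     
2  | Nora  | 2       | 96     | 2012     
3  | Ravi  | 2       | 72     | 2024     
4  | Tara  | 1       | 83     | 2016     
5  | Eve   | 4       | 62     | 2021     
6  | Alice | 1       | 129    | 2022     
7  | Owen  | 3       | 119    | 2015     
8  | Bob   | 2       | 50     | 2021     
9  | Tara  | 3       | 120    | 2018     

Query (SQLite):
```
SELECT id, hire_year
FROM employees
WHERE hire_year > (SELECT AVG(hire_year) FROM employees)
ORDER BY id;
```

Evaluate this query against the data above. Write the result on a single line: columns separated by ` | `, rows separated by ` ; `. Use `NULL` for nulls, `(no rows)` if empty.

1 | 2023 ; 3 | 2024 ; 5 | 2021 ; 6 | 2022 ; 8 | 2021

Scalar subquery: AVG(hire_year) over all employees rows = 2019.111111 (≈; comparison uses full precision).
Keep rows where hire_year > that value.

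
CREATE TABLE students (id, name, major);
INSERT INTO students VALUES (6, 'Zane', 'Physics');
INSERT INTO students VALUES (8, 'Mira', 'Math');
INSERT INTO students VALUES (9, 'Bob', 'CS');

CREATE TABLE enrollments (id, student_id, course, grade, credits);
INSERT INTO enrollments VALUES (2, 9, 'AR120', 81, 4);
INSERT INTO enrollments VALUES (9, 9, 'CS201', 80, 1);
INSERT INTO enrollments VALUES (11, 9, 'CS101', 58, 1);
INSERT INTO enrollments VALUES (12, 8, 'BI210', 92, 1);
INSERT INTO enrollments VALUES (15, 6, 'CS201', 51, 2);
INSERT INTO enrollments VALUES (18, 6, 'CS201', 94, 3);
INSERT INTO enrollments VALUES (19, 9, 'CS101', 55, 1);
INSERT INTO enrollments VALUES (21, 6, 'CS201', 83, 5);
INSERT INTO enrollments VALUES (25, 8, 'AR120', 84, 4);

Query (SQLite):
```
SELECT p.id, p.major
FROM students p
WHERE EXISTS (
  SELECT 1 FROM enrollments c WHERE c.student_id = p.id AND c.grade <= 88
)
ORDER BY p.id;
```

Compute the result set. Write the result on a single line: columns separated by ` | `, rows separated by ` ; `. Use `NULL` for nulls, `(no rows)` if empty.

For each students row, check whether any enrollments with matching student_id has grade <= 88.
Keep rows where that is true.

6 | Physics ; 8 | Math ; 9 | CS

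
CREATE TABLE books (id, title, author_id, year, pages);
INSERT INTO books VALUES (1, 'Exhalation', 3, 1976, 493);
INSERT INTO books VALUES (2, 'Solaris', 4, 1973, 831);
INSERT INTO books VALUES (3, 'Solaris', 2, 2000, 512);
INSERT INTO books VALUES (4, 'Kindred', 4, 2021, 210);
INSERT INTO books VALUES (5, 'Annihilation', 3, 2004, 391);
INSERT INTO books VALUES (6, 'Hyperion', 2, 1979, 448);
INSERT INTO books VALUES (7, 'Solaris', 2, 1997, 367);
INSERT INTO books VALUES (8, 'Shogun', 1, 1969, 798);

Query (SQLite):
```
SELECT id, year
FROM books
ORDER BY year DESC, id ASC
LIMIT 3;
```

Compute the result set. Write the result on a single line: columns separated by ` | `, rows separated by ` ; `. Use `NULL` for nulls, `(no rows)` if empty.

4 | 2021 ; 5 | 2004 ; 3 | 2000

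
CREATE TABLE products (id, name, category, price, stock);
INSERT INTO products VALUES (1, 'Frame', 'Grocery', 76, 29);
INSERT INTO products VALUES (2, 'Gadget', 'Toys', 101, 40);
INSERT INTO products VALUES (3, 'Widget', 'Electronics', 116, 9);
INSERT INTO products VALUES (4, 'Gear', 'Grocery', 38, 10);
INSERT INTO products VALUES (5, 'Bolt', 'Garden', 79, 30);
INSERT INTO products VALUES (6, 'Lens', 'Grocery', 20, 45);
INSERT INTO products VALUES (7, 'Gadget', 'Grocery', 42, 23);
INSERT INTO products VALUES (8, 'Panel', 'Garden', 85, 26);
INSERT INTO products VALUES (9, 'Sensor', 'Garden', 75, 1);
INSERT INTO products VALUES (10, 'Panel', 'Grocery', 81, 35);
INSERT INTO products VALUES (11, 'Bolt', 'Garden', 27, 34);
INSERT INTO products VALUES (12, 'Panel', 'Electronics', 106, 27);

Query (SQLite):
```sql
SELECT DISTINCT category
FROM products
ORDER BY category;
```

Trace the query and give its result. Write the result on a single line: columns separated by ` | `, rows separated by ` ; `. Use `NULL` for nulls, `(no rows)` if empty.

Collect distinct category values from products.

Electronics ; Garden ; Grocery ; Toys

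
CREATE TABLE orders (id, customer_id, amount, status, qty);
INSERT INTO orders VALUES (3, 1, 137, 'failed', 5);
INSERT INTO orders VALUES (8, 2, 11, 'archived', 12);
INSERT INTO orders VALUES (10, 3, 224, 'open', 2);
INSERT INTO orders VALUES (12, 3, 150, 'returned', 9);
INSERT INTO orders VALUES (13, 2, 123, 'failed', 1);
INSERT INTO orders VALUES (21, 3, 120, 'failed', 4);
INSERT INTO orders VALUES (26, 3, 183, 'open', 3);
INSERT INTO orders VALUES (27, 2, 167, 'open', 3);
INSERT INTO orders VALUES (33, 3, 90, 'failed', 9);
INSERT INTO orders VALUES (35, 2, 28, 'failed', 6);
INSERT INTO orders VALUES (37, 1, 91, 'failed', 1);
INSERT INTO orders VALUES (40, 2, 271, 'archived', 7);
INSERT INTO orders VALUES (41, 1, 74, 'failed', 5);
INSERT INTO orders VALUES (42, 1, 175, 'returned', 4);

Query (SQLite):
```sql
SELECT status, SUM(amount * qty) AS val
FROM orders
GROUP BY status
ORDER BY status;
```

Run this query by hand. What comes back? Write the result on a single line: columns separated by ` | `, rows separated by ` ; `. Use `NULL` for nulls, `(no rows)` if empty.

For each row compute amount * qty.
Group by status; take SUM of the expression per group.
  archived: ids {8, 40} → SUM(amount * qty)=2029
  failed: ids {3, 13, 21, 33, 35, 37, 41} → SUM(amount * qty)=2727
  open: ids {10, 26, 27} → SUM(amount * qty)=1498
  returned: ids {12, 42} → SUM(amount * qty)=2050

archived | 2029 ; failed | 2727 ; open | 1498 ; returned | 2050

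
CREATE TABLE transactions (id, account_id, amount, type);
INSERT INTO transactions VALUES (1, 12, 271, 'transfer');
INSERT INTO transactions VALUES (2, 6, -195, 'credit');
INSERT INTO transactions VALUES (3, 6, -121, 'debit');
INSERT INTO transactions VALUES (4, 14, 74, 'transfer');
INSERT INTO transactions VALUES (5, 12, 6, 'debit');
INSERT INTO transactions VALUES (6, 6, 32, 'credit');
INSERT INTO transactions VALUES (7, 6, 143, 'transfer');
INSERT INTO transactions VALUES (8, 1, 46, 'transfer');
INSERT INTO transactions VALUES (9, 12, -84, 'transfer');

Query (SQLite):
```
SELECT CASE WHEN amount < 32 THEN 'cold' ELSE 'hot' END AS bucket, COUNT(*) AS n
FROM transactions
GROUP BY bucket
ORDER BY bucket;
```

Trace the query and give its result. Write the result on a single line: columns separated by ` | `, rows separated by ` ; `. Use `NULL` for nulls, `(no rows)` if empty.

cold | 4 ; hot | 5

Bucket rows by amount < 32 → 'cold' else 'hot'; count each bucket.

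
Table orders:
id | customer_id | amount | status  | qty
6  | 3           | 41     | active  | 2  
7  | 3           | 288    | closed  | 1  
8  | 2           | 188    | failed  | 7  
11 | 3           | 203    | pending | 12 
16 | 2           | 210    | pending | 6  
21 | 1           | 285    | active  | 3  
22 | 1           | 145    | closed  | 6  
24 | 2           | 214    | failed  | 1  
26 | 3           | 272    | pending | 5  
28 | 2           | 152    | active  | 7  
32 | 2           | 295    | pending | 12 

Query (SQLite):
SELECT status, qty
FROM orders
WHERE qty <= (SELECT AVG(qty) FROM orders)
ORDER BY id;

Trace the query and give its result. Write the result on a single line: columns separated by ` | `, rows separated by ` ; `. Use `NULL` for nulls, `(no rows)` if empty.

active | 2 ; closed | 1 ; active | 3 ; failed | 1 ; pending | 5

Scalar subquery: AVG(qty) over all orders rows = 5.636364 (≈; comparison uses full precision).
Keep rows where qty <= that value.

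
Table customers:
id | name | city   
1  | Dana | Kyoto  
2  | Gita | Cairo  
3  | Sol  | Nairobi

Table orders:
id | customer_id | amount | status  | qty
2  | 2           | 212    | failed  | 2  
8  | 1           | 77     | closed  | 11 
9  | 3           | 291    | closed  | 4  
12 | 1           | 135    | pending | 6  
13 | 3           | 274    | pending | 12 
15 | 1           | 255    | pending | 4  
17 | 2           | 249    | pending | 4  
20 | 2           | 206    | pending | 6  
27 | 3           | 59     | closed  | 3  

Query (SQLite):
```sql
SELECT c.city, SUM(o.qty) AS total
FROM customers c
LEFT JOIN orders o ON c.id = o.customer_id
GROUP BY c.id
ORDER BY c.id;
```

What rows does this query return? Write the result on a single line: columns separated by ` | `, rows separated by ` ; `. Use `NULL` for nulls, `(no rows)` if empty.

LEFT JOIN keeps every customers row; unmatched ones get NULL for orders columns.
Group by customers.id and compute SUM(o.qty). SUM over an all-NULL group is NULL.
  1: ids {8, 12, 15} → SUM(o.qty)=21
  2: ids {2, 17, 20} → SUM(o.qty)=12
  3: ids {9, 13, 27} → SUM(o.qty)=19

Kyoto | 21 ; Cairo | 12 ; Nairobi | 19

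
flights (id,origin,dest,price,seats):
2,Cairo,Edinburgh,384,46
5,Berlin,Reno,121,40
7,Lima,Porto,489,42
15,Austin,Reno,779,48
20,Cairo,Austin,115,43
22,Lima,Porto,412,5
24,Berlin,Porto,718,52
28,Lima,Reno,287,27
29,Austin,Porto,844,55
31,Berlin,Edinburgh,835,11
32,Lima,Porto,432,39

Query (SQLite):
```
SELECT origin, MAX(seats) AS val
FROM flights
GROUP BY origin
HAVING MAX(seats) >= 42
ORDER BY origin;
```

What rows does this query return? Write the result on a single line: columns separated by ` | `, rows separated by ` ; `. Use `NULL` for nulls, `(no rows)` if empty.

Austin | 55 ; Berlin | 52 ; Cairo | 46 ; Lima | 42

Partition flights by origin; compute MAX(seats) within each group.
HAVING: keep groups where MAX(seats) >= 42.
  Austin: ids {15, 29} → MAX(seats)=55
  Berlin: ids {5, 24, 31} → MAX(seats)=52
  Cairo: ids {2, 20} → MAX(seats)=46
  Lima: ids {7, 22, 28, 32} → MAX(seats)=42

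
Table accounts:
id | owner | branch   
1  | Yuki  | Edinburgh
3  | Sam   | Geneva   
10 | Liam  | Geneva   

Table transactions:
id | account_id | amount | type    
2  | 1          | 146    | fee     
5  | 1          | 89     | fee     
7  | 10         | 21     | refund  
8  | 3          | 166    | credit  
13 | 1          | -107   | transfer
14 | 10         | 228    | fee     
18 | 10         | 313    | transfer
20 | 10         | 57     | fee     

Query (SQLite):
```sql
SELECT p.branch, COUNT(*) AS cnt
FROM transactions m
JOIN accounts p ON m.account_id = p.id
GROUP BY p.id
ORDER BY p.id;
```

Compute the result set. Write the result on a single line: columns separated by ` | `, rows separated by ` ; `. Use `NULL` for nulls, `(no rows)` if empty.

Edinburgh | 3 ; Geneva | 1 ; Geneva | 4

Join each transactions row to its accounts via account_id.
Group joined rows by accounts.id; compute COUNT(*) per group.
  1: ids {2, 5, 13} → COUNT(*)=3
  3: ids {8} → COUNT(*)=1
  10: ids {7, 14, 18, 20} → COUNT(*)=4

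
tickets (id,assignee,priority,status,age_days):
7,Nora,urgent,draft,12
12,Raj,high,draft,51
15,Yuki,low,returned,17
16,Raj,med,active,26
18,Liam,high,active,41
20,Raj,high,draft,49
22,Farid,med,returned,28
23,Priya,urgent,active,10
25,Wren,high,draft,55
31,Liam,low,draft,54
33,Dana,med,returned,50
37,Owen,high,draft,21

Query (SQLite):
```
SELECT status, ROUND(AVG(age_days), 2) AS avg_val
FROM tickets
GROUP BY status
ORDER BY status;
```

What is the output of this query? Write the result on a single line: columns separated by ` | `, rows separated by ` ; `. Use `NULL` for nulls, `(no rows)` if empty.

active | 25.67 ; draft | 40.33 ; returned | 31.67

Partition tickets by status; compute ROUND(AVG(age_days), 2) within each group.
  active: ids {16, 18, 23} → ROUND(AVG(age_days), 2)=25.67
  draft: ids {7, 12, 20, 25, 31, 37} → ROUND(AVG(age_days), 2)=40.33
  returned: ids {15, 22, 33} → ROUND(AVG(age_days), 2)=31.67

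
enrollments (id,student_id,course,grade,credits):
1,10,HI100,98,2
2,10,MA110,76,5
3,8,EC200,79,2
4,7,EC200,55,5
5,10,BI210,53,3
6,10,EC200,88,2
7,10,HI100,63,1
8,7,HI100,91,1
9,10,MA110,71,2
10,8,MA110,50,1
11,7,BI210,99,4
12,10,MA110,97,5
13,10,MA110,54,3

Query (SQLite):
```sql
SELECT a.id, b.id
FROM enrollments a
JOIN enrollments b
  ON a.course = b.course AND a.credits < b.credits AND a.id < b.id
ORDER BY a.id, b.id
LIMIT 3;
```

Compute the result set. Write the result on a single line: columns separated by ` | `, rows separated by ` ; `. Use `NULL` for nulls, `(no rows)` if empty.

Pairs (a,b) with same course, a.credits < b.credits, a.id < b.id.
course groups: BI210:{5,11} EC200:{3,4,6} HI100:{1,7,8} MA110:{2,9,10,12,13}
Ordered by (a.id, b.id); first 3.

3 | 4 ; 5 | 11 ; 9 | 12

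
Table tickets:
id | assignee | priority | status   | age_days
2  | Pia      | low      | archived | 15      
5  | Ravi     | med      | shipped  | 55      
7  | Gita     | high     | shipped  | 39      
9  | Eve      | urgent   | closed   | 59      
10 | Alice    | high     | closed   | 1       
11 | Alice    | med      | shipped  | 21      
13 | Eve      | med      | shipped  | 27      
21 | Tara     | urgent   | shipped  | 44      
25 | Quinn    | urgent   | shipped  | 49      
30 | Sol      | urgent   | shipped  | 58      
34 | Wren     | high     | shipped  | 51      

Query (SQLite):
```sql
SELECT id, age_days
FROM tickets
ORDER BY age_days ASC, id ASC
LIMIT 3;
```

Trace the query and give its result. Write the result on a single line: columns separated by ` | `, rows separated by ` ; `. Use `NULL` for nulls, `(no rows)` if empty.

Sort by age_days asc, tiebreak id asc: (1, id=10), (15, id=2), (21, id=11), (27, id=13), (39, id=7), (44, id=21) …. Take first 3.

10 | 1 ; 2 | 15 ; 11 | 21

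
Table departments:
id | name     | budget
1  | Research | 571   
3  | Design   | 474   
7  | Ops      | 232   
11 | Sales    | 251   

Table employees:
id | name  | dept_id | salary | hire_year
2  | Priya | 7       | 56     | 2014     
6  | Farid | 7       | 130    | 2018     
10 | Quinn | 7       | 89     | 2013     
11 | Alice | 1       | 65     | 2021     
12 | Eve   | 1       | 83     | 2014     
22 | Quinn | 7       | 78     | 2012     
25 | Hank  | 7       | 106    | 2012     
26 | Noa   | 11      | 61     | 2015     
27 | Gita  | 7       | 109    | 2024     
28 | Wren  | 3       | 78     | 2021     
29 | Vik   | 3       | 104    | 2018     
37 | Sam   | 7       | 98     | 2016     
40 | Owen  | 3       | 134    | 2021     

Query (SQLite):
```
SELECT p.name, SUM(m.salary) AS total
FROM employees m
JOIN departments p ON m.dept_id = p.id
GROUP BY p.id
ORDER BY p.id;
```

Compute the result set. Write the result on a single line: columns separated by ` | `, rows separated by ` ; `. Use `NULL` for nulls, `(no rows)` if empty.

Research | 148 ; Design | 316 ; Ops | 666 ; Sales | 61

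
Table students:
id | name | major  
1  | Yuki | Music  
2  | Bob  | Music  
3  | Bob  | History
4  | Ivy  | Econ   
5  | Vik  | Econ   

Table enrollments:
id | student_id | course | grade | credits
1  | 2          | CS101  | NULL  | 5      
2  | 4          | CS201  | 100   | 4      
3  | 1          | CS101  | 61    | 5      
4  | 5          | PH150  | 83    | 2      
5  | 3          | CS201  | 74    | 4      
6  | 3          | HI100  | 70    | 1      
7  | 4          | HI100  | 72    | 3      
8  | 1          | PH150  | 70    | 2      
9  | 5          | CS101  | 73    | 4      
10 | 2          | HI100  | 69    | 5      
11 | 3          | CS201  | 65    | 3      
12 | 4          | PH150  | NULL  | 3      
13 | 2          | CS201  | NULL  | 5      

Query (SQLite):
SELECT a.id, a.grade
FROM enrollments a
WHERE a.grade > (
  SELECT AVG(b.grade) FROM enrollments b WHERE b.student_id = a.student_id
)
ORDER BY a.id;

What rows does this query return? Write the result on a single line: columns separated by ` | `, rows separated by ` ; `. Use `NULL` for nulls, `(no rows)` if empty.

2 | 100 ; 4 | 83 ; 5 | 74 ; 6 | 70 ; 8 | 70

For each enrollments row a, compute AVG(grade) over rows sharing a.student_id.
Keep row a if a.grade > that per-group AVG.
  student_id=1: AVG(grade) = 65.5
  student_id=2: AVG(grade) = 69.0
  student_id=3: AVG(grade) = 69.666667
  student_id=4: AVG(grade) = 86.0
  student_id=5: AVG(grade) = 78.0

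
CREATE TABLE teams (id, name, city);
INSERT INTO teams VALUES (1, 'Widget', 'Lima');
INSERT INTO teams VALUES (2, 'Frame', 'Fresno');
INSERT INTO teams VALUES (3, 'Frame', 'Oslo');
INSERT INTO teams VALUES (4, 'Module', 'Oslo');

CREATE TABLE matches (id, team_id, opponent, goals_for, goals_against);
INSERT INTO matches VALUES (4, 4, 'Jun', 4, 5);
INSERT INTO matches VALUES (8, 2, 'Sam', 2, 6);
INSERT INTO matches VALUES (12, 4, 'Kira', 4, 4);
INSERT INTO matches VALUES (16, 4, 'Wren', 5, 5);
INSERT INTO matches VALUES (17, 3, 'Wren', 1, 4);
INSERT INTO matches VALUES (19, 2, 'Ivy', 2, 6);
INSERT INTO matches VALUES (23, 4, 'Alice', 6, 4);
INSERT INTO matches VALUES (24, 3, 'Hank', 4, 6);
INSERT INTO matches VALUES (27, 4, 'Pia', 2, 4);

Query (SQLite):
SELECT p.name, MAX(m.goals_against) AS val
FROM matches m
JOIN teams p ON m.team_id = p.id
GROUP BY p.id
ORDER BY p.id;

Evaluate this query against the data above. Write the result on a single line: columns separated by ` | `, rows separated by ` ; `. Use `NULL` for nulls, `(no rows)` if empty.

Frame | 6 ; Frame | 6 ; Module | 5

Join each matches row to its teams via team_id.
Group joined rows by teams.id; compute MAX(m.goals_against) per group.
  2: ids {8, 19} → MAX(m.goals_against)=6
  3: ids {17, 24} → MAX(m.goals_against)=6
  4: ids {4, 12, 16, 23, 27} → MAX(m.goals_against)=5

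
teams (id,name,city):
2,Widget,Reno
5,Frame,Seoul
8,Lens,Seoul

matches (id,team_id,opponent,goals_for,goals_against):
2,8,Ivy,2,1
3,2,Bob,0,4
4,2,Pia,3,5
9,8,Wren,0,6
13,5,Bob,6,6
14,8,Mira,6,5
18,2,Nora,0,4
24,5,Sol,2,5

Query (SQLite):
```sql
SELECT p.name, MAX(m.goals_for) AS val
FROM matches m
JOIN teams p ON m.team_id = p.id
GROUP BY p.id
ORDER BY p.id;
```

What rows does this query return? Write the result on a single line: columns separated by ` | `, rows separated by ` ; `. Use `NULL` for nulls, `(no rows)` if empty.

Widget | 3 ; Frame | 6 ; Lens | 6

Join each matches row to its teams via team_id.
Group joined rows by teams.id; compute MAX(m.goals_for) per group.
  2: ids {3, 4, 18} → MAX(m.goals_for)=3
  5: ids {13, 24} → MAX(m.goals_for)=6
  8: ids {2, 9, 14} → MAX(m.goals_for)=6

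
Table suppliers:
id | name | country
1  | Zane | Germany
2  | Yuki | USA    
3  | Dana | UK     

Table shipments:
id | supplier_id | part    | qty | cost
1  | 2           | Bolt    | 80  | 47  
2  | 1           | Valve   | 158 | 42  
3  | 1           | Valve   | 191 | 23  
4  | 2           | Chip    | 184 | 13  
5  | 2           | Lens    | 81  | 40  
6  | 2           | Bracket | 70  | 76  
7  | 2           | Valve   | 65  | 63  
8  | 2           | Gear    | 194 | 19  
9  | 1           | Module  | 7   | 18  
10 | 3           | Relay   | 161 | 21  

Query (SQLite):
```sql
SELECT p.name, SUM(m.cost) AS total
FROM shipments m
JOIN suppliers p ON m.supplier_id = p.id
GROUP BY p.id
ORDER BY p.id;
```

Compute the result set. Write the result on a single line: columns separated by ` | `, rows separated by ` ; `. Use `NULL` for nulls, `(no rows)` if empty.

Zane | 83 ; Yuki | 258 ; Dana | 21

Join each shipments row to its suppliers via supplier_id.
Group joined rows by suppliers.id; compute SUM(m.cost) per group.
  1: ids {2, 3, 9} → SUM(m.cost)=83
  2: ids {1, 4, 5, 6, 7, 8} → SUM(m.cost)=258
  3: ids {10} → SUM(m.cost)=21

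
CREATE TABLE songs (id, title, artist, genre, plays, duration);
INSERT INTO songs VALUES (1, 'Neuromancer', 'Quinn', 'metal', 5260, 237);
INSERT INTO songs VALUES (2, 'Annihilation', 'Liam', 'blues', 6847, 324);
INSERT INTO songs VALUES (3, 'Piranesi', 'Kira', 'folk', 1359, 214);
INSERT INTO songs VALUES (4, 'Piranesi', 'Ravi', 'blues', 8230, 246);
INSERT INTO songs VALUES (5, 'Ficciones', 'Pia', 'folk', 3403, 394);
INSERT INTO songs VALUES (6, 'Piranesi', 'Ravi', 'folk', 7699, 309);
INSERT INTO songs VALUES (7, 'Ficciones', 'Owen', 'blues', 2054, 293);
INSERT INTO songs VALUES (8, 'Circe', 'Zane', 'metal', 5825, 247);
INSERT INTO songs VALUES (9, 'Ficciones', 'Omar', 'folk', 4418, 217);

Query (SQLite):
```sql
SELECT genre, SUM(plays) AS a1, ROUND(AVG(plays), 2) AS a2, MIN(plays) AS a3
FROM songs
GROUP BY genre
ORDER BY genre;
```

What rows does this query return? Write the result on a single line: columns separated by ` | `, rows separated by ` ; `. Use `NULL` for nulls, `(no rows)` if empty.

Group songs by genre.
Per group compute: SUM(plays), ROUND(AVG(plays), 2), MIN(plays).
  blues: ids {2, 4, 7} → SUM(plays)=17131, ROUND(AVG(plays), 2)=5710.33, MIN(plays)=2054
  folk: ids {3, 5, 6, 9} → SUM(plays)=16879, ROUND(AVG(plays), 2)=4219.75, MIN(plays)=1359
  metal: ids {1, 8} → SUM(plays)=11085, ROUND(AVG(plays), 2)=5542.5, MIN(plays)=5260

blues | 17131 | 5710.33 | 2054 ; folk | 16879 | 4219.75 | 1359 ; metal | 11085 | 5542.5 | 5260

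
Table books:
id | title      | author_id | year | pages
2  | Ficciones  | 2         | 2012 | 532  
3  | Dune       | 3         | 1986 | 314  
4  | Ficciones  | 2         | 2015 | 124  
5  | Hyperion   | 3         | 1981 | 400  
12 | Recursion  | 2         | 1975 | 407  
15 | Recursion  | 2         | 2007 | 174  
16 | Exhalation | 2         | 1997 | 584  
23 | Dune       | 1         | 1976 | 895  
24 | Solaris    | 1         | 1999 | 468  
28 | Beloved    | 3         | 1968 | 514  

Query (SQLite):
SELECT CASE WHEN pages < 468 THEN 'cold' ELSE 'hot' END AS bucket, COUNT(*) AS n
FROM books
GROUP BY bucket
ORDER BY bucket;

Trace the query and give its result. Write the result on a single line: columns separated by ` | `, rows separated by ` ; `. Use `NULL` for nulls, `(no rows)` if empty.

cold | 5 ; hot | 5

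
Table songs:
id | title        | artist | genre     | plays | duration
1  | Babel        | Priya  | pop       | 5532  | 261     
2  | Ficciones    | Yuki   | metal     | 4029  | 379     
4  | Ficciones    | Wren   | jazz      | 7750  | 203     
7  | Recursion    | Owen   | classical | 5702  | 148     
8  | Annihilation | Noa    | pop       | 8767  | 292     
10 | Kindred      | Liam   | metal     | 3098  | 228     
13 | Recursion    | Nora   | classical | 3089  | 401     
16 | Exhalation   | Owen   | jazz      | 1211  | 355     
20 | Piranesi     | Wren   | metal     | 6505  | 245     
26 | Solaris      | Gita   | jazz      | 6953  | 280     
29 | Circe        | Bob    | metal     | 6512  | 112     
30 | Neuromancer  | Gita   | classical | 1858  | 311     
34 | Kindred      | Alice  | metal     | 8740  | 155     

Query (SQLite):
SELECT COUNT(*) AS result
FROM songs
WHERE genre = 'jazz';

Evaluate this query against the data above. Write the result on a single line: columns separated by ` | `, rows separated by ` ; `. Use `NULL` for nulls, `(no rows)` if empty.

3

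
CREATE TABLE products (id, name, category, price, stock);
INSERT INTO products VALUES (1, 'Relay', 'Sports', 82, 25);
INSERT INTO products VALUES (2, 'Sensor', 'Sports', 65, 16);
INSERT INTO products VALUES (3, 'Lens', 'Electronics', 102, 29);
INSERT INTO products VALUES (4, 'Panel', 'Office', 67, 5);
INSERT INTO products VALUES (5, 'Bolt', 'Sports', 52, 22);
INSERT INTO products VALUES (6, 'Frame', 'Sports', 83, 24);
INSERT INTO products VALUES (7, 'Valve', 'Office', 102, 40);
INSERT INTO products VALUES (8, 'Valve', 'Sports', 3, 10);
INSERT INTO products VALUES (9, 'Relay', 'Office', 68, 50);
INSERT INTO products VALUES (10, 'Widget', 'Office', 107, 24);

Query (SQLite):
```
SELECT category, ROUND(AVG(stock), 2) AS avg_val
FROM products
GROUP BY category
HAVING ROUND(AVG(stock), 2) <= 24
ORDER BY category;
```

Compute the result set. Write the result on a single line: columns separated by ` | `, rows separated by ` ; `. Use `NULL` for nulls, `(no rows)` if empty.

Sports | 19.4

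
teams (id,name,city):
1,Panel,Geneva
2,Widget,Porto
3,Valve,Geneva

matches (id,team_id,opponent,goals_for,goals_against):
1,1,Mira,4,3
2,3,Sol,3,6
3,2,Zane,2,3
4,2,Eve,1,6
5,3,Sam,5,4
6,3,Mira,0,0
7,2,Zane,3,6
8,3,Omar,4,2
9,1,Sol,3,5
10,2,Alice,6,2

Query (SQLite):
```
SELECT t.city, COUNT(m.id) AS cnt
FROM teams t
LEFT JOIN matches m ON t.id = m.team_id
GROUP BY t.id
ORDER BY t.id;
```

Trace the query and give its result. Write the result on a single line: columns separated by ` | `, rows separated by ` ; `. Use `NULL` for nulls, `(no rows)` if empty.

LEFT JOIN keeps every teams row; unmatched ones get NULL for matches columns.
Group by teams.id and compute COUNT(m.id). COUNT(col) of an all-NULL group is 0.
  1: ids {1, 9} → COUNT(m.id)=2
  2: ids {3, 4, 7, 10} → COUNT(m.id)=4
  3: ids {2, 5, 6, 8} → COUNT(m.id)=4

Geneva | 2 ; Porto | 4 ; Geneva | 4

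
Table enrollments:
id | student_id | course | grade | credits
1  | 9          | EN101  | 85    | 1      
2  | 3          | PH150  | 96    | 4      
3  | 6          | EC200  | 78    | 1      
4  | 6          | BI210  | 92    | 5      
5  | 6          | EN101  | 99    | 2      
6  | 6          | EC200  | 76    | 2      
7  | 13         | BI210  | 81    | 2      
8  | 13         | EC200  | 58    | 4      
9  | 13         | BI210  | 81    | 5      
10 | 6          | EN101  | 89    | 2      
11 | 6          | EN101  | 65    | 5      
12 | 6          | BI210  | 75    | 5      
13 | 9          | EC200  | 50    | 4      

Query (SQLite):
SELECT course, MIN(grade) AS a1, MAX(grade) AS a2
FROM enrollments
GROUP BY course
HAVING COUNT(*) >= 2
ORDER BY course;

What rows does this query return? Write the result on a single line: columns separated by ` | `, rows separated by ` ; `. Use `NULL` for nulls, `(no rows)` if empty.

BI210 | 75 | 92 ; EC200 | 50 | 78 ; EN101 | 65 | 99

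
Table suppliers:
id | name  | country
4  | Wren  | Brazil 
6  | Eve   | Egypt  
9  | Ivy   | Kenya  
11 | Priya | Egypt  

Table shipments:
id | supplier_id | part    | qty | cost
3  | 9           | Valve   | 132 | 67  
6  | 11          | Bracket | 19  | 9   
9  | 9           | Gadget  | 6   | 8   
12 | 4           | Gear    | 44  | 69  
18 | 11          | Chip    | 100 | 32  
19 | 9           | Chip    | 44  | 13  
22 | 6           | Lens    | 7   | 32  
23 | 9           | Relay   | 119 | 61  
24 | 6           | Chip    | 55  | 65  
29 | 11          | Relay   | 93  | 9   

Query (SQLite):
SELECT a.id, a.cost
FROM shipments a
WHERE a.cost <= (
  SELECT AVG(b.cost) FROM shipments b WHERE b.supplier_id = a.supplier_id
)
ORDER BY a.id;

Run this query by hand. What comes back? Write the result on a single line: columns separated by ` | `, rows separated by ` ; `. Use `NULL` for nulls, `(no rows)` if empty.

For each shipments row a, compute AVG(cost) over rows sharing a.supplier_id.
Keep row a if a.cost <= that per-group AVG.
  supplier_id=4: AVG(cost) = 69.0
  supplier_id=6: AVG(cost) = 48.5
  supplier_id=9: AVG(cost) = 37.25
  supplier_id=11: AVG(cost) = 16.666667

6 | 9 ; 9 | 8 ; 12 | 69 ; 19 | 13 ; 22 | 32 ; 29 | 9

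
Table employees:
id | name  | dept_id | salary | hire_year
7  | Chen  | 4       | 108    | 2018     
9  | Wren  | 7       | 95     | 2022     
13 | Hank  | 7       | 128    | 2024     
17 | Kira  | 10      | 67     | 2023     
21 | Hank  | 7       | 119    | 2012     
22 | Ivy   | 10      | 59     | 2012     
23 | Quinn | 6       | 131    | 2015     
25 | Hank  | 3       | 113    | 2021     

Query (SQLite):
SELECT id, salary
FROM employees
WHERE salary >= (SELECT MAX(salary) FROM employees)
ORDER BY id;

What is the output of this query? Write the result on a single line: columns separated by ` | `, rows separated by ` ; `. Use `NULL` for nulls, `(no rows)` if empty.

Scalar subquery: MAX(salary) over all employees rows = 131.
Keep rows where salary >= that value.

23 | 131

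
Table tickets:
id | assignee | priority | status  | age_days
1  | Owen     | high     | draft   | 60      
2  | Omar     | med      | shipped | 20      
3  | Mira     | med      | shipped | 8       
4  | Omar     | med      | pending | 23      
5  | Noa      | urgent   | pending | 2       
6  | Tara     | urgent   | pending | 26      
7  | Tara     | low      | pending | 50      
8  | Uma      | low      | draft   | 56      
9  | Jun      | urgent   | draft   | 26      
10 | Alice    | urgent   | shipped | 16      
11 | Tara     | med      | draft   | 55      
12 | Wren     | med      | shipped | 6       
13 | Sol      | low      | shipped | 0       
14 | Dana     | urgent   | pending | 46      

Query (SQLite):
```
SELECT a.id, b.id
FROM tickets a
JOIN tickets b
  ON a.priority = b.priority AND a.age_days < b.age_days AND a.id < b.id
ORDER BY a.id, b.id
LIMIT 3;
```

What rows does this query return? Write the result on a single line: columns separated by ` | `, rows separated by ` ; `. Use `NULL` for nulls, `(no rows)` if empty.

2 | 4 ; 2 | 11 ; 3 | 4

Pairs (a,b) with same priority, a.age_days < b.age_days, a.id < b.id.
priority groups: high:{1} low:{7,8,13} med:{2,3,4,11,12} urgent:{5,6,9,10,14}
Ordered by (a.id, b.id); first 3.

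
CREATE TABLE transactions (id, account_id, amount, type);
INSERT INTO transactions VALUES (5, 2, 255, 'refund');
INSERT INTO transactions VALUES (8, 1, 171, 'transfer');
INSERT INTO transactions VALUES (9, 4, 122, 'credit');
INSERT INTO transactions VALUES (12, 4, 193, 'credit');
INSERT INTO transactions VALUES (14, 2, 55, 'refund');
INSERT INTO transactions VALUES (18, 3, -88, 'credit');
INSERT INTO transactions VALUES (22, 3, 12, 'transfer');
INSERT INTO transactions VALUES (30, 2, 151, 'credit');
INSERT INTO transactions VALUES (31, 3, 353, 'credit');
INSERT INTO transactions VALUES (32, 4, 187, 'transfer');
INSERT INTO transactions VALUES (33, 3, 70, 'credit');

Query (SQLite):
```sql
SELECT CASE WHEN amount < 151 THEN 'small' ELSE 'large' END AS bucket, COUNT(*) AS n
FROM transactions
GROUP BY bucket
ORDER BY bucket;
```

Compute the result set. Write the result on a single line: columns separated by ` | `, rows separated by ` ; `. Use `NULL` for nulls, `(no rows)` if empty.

large | 6 ; small | 5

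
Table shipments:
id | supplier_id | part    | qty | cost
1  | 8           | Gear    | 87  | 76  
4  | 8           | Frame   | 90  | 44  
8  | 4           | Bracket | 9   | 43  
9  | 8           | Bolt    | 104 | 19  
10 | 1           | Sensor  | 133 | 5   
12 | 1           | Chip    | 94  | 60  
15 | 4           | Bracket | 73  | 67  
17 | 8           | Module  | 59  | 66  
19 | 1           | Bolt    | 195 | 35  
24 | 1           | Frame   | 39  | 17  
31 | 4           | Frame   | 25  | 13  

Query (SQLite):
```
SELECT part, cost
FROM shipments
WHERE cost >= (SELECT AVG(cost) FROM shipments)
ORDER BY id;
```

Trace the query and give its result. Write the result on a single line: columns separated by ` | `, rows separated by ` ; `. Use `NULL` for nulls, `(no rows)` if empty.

Gear | 76 ; Frame | 44 ; Bracket | 43 ; Chip | 60 ; Bracket | 67 ; Module | 66

Scalar subquery: AVG(cost) over all shipments rows = 40.454545 (≈; comparison uses full precision).
Keep rows where cost >= that value.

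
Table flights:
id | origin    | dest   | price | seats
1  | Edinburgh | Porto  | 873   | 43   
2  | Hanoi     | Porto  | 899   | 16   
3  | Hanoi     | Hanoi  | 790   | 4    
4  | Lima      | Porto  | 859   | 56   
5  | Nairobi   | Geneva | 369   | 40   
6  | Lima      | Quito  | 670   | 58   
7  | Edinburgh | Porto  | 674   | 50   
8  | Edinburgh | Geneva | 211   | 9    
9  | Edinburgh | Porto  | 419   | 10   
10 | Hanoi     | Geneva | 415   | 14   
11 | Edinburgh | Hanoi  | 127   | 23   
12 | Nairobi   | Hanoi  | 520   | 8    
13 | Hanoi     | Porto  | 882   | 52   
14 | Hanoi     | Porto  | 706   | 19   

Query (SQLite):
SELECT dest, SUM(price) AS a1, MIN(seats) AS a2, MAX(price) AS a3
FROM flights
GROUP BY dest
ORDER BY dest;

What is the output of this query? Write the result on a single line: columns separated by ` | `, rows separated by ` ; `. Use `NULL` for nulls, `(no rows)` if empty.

Geneva | 995 | 9 | 415 ; Hanoi | 1437 | 4 | 790 ; Porto | 5312 | 10 | 899 ; Quito | 670 | 58 | 670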